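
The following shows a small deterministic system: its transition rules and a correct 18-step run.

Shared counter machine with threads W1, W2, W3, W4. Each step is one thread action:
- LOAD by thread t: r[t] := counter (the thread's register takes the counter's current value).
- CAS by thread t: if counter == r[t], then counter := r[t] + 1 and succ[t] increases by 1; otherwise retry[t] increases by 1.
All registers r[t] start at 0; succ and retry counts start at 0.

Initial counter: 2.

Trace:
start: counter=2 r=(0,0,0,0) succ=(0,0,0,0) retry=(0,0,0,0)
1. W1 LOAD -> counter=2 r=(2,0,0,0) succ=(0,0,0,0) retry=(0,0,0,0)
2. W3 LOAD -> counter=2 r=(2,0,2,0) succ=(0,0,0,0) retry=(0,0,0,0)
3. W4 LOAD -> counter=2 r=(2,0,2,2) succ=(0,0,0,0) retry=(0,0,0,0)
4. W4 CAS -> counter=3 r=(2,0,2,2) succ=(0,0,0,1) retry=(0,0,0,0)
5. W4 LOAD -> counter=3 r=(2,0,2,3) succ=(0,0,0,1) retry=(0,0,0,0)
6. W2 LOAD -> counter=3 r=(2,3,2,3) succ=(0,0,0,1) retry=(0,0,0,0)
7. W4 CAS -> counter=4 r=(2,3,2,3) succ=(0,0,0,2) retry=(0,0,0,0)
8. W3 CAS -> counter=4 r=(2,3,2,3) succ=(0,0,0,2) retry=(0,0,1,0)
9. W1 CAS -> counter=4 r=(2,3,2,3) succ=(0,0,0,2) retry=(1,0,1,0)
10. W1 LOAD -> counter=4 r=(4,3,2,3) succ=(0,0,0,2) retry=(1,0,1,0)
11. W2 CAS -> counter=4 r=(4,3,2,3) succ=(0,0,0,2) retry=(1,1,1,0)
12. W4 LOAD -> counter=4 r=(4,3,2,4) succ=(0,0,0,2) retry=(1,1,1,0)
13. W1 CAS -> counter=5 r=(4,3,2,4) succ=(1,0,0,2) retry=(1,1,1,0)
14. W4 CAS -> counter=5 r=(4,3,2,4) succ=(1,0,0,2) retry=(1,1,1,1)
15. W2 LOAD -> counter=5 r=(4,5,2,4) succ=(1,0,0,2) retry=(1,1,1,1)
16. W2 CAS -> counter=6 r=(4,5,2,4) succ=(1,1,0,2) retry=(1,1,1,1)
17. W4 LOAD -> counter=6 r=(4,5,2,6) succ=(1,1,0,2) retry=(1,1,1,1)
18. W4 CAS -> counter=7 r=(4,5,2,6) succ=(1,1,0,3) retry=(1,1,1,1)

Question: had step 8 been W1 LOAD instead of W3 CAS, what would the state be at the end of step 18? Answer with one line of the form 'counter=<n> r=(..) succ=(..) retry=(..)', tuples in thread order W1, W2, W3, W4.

(re-executing from step 8 with the substitution; state before step 8: counter=4 r=(2,3,2,3) succ=(0,0,0,2) retry=(0,0,0,0))
8. W1 LOAD -> counter=4 r=(4,3,2,3) succ=(0,0,0,2) retry=(0,0,0,0)
9. W1 CAS -> counter=5 r=(4,3,2,3) succ=(1,0,0,2) retry=(0,0,0,0)
10. W1 LOAD -> counter=5 r=(5,3,2,3) succ=(1,0,0,2) retry=(0,0,0,0)
11. W2 CAS -> counter=5 r=(5,3,2,3) succ=(1,0,0,2) retry=(0,1,0,0)
12. W4 LOAD -> counter=5 r=(5,3,2,5) succ=(1,0,0,2) retry=(0,1,0,0)
13. W1 CAS -> counter=6 r=(5,3,2,5) succ=(2,0,0,2) retry=(0,1,0,0)
14. W4 CAS -> counter=6 r=(5,3,2,5) succ=(2,0,0,2) retry=(0,1,0,1)
15. W2 LOAD -> counter=6 r=(5,6,2,5) succ=(2,0,0,2) retry=(0,1,0,1)
16. W2 CAS -> counter=7 r=(5,6,2,5) succ=(2,1,0,2) retry=(0,1,0,1)
17. W4 LOAD -> counter=7 r=(5,6,2,7) succ=(2,1,0,2) retry=(0,1,0,1)
18. W4 CAS -> counter=8 r=(5,6,2,7) succ=(2,1,0,3) retry=(0,1,0,1)

counter=8 r=(5,6,2,7) succ=(2,1,0,3) retry=(0,1,0,1)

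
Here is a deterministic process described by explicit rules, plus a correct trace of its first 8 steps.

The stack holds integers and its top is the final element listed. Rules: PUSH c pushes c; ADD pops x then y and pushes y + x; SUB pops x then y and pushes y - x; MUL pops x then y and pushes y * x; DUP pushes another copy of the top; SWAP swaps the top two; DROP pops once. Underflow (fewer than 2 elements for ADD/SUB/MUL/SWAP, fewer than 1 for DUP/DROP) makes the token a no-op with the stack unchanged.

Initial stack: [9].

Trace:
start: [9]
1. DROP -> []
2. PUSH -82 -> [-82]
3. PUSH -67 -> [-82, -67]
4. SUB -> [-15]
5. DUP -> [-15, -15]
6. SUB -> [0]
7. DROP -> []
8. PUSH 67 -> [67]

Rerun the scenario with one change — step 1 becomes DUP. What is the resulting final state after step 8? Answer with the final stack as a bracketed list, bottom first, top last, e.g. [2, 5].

(re-executing from step 1 with the substitution; state before step 1: [9])
1. DUP -> [9, 9]
2. PUSH -82 -> [9, 9, -82]
3. PUSH -67 -> [9, 9, -82, -67]
4. SUB -> [9, 9, -15]
5. DUP -> [9, 9, -15, -15]
6. SUB -> [9, 9, 0]
7. DROP -> [9, 9]
8. PUSH 67 -> [9, 9, 67]

[9, 9, 67]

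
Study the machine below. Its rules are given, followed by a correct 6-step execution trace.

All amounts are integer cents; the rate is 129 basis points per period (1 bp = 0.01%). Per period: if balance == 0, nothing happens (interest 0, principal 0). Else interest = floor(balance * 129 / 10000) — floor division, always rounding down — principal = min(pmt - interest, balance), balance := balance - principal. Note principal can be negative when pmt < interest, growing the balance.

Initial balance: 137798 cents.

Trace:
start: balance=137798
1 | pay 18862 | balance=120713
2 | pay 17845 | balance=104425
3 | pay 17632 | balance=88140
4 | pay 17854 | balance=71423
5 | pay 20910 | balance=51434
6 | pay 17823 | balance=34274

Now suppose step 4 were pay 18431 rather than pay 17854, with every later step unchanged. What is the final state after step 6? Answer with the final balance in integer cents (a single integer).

33681

(re-executing from step 4 with the substitution; state before step 4: balance=88140)
4 | pay 18431 | balance=70846
5 | pay 20910 | balance=50849
6 | pay 17823 | balance=33681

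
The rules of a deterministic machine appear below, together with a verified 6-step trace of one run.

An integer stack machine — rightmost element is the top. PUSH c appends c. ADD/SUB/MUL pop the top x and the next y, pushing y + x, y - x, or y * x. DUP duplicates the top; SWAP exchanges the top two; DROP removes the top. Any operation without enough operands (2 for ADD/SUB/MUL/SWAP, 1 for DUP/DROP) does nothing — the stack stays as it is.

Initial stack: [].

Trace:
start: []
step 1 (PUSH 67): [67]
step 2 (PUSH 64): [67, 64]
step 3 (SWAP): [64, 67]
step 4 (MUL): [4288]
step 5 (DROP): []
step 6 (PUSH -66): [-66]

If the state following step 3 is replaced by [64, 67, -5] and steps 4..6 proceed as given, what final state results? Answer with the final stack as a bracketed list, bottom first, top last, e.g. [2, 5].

[64, -66]

state after step 3 := [64, 67, -5]
step 4 (MUL): [64, -335]
step 5 (DROP): [64]
step 6 (PUSH -66): [64, -66]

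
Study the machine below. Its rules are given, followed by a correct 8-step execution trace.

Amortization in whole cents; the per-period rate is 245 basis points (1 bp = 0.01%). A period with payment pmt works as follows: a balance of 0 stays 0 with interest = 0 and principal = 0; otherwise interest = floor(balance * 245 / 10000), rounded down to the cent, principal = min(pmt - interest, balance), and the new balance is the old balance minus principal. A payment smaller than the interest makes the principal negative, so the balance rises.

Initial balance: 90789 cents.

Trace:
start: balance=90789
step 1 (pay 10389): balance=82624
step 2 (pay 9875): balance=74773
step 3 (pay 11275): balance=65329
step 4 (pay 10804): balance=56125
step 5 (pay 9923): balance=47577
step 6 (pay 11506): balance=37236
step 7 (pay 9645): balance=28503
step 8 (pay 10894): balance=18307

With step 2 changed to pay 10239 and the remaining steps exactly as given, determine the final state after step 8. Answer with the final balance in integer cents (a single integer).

(re-executing from step 2 with the substitution; state before step 2: balance=82624)
step 2 (pay 10239): balance=74409
step 3 (pay 11275): balance=64957
step 4 (pay 10804): balance=55744
step 5 (pay 9923): balance=47186
step 6 (pay 11506): balance=36836
step 7 (pay 9645): balance=28093
step 8 (pay 10894): balance=17887

17887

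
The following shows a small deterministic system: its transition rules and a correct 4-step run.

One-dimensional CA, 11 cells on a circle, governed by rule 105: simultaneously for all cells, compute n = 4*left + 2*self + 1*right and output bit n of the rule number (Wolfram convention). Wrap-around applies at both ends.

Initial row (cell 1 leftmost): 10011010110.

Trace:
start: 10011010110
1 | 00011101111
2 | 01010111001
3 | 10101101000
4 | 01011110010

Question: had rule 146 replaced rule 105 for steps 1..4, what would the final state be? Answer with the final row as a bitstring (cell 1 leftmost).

00000100010

(re-executing steps 1..4 under rule 146; state before step 1: 10011010110)
1 | 01100000000
2 | 10010000000
3 | 01101000001
4 | 00000100010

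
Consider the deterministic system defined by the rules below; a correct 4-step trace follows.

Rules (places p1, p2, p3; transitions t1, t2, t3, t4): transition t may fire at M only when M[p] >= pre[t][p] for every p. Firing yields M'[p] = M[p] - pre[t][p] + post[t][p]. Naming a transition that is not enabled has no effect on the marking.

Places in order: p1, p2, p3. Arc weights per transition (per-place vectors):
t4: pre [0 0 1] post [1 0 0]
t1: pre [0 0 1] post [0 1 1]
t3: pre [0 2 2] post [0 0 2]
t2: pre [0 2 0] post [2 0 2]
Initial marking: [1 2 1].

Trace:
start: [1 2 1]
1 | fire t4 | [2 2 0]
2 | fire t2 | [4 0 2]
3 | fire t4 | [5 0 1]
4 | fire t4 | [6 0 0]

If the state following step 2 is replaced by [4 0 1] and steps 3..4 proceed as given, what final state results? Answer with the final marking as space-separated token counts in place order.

5 0 0

state after step 2 := [4 0 1]
3 | fire t4 | [5 0 0]
4 | fire t4 | [5 0 0]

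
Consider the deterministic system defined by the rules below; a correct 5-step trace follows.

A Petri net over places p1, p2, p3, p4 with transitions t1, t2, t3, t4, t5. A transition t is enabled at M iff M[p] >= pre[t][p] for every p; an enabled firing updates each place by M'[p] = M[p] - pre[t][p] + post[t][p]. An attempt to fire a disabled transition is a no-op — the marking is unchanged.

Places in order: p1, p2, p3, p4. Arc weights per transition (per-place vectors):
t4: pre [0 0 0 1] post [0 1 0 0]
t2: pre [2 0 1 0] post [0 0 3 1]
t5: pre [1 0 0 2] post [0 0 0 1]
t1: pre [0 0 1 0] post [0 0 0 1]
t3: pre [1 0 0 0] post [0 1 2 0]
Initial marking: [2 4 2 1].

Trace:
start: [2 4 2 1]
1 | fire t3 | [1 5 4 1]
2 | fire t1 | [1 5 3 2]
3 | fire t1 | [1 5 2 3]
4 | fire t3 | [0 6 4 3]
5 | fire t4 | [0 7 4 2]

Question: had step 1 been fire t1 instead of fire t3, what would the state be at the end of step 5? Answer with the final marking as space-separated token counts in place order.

(re-executing from step 1 with the substitution; state before step 1: [2 4 2 1])
1 | fire t1 | [2 4 1 2]
2 | fire t1 | [2 4 0 3]
3 | fire t1 | [2 4 0 3]
4 | fire t3 | [1 5 2 3]
5 | fire t4 | [1 6 2 2]

1 6 2 2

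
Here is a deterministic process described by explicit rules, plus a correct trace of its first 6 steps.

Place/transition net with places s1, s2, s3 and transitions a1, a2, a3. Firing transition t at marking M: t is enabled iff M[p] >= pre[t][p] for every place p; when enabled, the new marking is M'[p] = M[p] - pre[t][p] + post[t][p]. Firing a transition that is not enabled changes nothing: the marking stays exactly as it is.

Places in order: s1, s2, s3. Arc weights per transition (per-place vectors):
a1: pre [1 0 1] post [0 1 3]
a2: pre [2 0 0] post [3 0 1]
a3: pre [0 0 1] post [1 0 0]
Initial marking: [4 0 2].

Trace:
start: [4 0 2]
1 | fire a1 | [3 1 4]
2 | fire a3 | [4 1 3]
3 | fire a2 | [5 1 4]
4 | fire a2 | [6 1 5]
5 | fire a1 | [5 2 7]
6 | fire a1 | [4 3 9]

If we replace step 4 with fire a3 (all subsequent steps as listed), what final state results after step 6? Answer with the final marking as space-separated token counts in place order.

4 3 7

(re-executing from step 4 with the substitution; state before step 4: [5 1 4])
4 | fire a3 | [6 1 3]
5 | fire a1 | [5 2 5]
6 | fire a1 | [4 3 7]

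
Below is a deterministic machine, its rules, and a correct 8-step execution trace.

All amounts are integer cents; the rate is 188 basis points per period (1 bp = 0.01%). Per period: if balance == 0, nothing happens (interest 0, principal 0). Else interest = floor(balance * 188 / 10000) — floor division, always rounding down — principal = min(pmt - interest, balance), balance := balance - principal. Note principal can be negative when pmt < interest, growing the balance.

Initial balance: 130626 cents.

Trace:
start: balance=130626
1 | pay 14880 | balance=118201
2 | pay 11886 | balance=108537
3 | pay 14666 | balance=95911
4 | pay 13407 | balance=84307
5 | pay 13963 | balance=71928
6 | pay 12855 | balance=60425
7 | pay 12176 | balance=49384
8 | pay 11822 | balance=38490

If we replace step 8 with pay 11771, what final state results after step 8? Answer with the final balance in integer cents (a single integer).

38541

(re-executing from step 8 with the substitution; state before step 8: balance=49384)
8 | pay 11771 | balance=38541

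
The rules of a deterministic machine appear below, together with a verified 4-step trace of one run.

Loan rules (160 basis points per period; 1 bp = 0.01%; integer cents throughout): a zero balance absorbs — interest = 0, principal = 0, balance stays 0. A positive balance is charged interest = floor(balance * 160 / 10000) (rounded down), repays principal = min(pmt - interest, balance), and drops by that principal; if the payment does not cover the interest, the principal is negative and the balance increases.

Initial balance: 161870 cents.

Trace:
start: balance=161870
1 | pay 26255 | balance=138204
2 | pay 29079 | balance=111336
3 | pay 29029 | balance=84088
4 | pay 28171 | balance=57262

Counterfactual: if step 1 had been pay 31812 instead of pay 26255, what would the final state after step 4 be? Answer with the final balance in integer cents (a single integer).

(re-executing from step 1 with the substitution; state before step 1: balance=161870)
1 | pay 31812 | balance=132647
2 | pay 29079 | balance=105690
3 | pay 29029 | balance=78352
4 | pay 28171 | balance=51434

51434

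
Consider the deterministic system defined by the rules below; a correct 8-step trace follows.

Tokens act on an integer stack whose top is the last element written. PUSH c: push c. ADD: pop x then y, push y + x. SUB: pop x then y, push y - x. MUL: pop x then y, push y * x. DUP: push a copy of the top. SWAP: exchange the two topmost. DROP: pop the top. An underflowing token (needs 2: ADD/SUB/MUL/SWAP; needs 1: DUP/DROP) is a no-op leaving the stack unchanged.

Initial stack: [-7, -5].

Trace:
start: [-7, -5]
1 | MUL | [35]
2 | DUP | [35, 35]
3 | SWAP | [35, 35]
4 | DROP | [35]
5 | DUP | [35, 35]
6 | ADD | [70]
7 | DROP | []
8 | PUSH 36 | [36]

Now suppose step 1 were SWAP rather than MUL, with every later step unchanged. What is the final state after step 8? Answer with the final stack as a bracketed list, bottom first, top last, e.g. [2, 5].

[-5, 36]

(re-executing from step 1 with the substitution; state before step 1: [-7, -5])
1 | SWAP | [-5, -7]
2 | DUP | [-5, -7, -7]
3 | SWAP | [-5, -7, -7]
4 | DROP | [-5, -7]
5 | DUP | [-5, -7, -7]
6 | ADD | [-5, -14]
7 | DROP | [-5]
8 | PUSH 36 | [-5, 36]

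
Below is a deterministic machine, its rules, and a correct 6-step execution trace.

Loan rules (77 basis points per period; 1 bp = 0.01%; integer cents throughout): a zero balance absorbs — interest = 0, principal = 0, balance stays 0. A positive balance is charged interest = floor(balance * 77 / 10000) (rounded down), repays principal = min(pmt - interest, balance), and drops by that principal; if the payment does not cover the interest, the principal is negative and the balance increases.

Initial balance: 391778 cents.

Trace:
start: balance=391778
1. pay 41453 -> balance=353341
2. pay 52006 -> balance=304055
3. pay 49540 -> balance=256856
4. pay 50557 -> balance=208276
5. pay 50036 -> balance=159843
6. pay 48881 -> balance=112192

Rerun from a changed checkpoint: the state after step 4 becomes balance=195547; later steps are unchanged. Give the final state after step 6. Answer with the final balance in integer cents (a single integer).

state after step 4 := balance=195547
5. pay 50036 -> balance=147016
6. pay 48881 -> balance=99267

99267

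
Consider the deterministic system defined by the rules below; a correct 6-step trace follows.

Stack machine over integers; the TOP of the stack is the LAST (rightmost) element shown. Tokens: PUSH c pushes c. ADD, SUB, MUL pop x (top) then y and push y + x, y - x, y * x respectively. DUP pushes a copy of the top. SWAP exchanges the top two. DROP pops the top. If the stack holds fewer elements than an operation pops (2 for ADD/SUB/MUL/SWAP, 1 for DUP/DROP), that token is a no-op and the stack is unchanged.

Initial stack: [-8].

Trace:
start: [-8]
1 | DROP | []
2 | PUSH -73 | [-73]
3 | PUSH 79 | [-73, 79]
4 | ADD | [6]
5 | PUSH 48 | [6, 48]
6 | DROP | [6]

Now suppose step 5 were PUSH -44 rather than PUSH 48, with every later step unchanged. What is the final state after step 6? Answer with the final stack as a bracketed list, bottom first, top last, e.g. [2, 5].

(re-executing from step 5 with the substitution; state before step 5: [6])
5 | PUSH -44 | [6, -44]
6 | DROP | [6]

[6]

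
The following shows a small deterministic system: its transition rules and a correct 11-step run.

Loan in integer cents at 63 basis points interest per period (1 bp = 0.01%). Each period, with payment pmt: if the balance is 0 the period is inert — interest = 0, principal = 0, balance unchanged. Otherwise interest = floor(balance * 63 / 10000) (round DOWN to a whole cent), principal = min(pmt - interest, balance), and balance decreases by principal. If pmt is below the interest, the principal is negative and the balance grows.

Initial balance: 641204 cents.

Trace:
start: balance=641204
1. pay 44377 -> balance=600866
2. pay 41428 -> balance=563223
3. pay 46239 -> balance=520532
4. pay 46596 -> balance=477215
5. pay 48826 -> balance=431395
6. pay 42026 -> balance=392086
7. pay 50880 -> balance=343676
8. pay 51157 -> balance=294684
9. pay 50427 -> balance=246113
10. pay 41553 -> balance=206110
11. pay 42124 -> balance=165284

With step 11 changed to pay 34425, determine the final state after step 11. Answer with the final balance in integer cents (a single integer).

172983

(re-executing from step 11 with the substitution; state before step 11: balance=206110)
11. pay 34425 -> balance=172983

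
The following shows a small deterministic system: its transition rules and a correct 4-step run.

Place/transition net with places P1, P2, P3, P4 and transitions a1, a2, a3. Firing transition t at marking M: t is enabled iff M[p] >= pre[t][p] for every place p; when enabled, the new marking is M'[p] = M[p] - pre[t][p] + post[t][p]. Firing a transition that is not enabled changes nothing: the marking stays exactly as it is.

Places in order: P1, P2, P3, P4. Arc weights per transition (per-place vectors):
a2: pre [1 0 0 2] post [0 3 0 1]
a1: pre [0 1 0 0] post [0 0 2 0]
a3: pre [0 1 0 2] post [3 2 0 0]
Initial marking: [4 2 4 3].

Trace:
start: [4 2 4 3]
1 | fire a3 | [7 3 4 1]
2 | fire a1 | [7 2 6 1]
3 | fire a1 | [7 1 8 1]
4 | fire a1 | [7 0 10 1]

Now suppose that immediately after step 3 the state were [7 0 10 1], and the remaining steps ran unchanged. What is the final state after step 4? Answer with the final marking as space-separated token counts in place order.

7 0 10 1

state after step 3 := [7 0 10 1]
4 | fire a1 | [7 0 10 1]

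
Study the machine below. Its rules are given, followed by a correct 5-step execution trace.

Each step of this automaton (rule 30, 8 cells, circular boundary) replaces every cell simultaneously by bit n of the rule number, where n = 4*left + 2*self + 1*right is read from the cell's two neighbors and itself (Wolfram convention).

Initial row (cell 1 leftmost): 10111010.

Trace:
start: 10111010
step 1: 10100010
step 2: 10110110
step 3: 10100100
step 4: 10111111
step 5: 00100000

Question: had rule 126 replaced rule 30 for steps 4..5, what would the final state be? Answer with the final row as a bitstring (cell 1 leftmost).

(re-executing steps 4..5 under rule 126; state before step 4: 10100100)
step 4: 11111111
step 5: 00000000

00000000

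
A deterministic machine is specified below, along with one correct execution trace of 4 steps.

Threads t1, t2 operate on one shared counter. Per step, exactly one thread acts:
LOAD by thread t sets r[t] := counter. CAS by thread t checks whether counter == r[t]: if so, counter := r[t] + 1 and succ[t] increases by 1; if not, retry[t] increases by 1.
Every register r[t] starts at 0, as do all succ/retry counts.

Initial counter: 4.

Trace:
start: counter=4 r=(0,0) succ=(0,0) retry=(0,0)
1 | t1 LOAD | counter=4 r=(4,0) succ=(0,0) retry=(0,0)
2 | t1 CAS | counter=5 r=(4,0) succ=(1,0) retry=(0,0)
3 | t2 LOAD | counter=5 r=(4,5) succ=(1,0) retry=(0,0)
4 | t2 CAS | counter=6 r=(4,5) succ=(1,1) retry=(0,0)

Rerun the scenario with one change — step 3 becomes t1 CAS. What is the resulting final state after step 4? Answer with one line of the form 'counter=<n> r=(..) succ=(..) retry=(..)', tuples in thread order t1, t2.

counter=5 r=(4,0) succ=(1,0) retry=(1,1)

(re-executing from step 3 with the substitution; state before step 3: counter=5 r=(4,0) succ=(1,0) retry=(0,0))
3 | t1 CAS | counter=5 r=(4,0) succ=(1,0) retry=(1,0)
4 | t2 CAS | counter=5 r=(4,0) succ=(1,0) retry=(1,1)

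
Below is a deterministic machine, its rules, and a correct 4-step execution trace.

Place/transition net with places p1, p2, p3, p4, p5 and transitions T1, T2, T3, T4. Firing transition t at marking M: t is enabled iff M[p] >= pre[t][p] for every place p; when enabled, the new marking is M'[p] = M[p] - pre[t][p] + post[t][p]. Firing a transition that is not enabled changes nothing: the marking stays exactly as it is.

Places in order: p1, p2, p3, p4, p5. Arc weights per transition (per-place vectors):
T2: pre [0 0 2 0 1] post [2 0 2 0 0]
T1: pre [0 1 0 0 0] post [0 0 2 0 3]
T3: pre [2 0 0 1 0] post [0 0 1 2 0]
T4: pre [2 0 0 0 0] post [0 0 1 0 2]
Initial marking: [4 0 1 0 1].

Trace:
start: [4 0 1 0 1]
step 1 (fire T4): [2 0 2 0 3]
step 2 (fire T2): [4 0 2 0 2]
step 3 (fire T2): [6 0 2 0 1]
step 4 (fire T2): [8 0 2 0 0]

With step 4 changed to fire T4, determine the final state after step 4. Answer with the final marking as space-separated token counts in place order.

(re-executing from step 4 with the substitution; state before step 4: [6 0 2 0 1])
step 4 (fire T4): [4 0 3 0 3]

4 0 3 0 3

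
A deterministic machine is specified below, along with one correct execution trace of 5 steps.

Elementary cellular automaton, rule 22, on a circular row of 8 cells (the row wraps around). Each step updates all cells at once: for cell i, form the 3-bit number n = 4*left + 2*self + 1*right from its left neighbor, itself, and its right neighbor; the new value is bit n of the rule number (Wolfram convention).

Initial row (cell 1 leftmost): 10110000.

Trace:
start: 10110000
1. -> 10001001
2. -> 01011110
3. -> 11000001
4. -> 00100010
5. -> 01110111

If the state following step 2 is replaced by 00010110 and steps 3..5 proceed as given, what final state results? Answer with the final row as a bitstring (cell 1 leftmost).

00111000

state after step 2 := 00010110
3. -> 00110001
4. -> 11001011
5. -> 00111000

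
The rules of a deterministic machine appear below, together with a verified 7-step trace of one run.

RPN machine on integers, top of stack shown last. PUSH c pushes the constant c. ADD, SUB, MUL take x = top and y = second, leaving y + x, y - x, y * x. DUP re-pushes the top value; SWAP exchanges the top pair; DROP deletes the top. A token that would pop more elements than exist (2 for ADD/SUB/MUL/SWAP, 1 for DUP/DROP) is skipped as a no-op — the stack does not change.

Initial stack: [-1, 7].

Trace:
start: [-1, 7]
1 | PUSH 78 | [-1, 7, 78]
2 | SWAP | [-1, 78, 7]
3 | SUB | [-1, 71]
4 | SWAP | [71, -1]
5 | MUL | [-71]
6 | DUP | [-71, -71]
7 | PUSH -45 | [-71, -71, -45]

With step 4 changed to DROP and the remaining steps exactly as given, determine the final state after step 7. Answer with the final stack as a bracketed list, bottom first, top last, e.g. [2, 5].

[-1, -1, -45]

(re-executing from step 4 with the substitution; state before step 4: [-1, 71])
4 | DROP | [-1]
5 | MUL | [-1]
6 | DUP | [-1, -1]
7 | PUSH -45 | [-1, -1, -45]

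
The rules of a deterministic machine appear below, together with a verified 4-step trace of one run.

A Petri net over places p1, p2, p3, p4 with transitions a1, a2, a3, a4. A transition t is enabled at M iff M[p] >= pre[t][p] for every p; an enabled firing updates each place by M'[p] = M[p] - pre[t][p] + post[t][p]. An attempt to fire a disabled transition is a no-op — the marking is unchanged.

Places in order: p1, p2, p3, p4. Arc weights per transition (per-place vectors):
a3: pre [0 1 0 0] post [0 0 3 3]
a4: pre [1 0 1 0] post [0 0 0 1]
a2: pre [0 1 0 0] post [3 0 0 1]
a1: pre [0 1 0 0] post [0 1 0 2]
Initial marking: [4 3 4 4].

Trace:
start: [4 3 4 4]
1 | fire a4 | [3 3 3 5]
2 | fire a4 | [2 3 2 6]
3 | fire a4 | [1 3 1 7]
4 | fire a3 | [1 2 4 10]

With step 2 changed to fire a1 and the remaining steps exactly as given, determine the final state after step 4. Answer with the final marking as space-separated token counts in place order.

2 2 5 11

(re-executing from step 2 with the substitution; state before step 2: [3 3 3 5])
2 | fire a1 | [3 3 3 7]
3 | fire a4 | [2 3 2 8]
4 | fire a3 | [2 2 5 11]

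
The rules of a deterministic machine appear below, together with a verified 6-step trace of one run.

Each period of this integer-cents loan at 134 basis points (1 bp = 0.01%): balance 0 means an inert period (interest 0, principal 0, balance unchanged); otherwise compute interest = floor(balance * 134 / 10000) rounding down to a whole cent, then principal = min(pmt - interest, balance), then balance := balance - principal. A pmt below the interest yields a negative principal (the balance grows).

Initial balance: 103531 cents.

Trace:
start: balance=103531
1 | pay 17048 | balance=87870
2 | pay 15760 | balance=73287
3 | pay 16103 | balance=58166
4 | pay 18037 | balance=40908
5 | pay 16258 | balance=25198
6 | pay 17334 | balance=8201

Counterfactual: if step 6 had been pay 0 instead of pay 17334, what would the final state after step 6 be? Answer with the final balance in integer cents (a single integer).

25535

(re-executing from step 6 with the substitution; state before step 6: balance=25198)
6 | pay 0 | balance=25535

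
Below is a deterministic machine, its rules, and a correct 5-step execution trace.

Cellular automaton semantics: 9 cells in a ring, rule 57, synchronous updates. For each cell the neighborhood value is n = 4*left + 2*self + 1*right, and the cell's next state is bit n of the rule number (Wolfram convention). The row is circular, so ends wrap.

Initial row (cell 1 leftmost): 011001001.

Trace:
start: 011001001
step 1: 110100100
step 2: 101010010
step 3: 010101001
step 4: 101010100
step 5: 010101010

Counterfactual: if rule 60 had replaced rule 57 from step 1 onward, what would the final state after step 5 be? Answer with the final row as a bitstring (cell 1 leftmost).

000010111

(re-executing steps 1..5 under rule 60; state before step 1: 011001001)
step 1: 110101101
step 2: 001111011
step 3: 101000110
step 4: 111100101
step 5: 000010111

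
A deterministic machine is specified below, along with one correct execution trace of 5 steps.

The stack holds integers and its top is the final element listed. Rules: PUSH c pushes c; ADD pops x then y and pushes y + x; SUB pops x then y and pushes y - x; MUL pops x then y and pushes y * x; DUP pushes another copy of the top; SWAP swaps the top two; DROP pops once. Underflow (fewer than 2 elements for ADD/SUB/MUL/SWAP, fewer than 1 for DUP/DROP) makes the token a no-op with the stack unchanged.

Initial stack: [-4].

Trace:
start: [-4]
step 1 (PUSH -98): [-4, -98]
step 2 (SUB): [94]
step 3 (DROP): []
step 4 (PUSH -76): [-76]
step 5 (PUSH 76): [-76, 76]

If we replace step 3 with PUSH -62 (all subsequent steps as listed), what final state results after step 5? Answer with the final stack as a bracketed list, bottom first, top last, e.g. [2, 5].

(re-executing from step 3 with the substitution; state before step 3: [94])
step 3 (PUSH -62): [94, -62]
step 4 (PUSH -76): [94, -62, -76]
step 5 (PUSH 76): [94, -62, -76, 76]

[94, -62, -76, 76]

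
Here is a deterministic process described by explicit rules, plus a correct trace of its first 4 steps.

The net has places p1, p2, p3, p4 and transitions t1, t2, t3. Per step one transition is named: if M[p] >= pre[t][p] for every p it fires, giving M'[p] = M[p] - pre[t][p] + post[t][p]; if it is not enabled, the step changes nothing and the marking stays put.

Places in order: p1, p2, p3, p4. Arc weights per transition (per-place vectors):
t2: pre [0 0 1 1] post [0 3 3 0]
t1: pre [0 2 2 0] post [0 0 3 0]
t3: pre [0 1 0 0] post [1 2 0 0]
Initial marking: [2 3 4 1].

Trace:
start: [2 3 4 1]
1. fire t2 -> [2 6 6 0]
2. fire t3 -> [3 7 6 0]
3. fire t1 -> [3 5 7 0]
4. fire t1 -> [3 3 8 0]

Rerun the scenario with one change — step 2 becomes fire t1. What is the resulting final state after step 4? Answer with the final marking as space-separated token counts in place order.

2 0 9 0

(re-executing from step 2 with the substitution; state before step 2: [2 6 6 0])
2. fire t1 -> [2 4 7 0]
3. fire t1 -> [2 2 8 0]
4. fire t1 -> [2 0 9 0]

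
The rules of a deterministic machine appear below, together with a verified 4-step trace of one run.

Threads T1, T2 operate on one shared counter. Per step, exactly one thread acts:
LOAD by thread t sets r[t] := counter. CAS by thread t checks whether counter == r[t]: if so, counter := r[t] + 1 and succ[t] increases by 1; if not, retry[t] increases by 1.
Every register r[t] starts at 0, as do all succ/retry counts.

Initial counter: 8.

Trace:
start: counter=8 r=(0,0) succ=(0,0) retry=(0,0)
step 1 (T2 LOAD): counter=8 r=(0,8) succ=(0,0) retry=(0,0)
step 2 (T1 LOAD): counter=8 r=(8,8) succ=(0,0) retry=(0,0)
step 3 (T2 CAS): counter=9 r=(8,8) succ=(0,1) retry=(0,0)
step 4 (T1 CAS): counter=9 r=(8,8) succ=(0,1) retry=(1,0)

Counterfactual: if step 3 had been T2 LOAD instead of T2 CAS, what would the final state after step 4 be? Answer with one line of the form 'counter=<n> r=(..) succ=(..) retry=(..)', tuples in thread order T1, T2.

(re-executing from step 3 with the substitution; state before step 3: counter=8 r=(8,8) succ=(0,0) retry=(0,0))
step 3 (T2 LOAD): counter=8 r=(8,8) succ=(0,0) retry=(0,0)
step 4 (T1 CAS): counter=9 r=(8,8) succ=(1,0) retry=(0,0)

counter=9 r=(8,8) succ=(1,0) retry=(0,0)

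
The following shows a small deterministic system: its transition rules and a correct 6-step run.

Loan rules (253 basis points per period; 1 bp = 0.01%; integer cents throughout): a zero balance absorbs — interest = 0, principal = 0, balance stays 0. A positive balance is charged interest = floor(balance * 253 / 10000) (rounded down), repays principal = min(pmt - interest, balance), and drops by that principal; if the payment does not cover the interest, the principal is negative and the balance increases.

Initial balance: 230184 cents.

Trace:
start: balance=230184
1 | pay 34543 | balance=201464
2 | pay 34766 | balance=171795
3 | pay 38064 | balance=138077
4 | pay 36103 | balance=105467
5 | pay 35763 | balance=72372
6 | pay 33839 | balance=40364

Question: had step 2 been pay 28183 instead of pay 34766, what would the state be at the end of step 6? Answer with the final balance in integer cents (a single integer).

47638

(re-executing from step 2 with the substitution; state before step 2: balance=201464)
2 | pay 28183 | balance=178378
3 | pay 38064 | balance=144826
4 | pay 36103 | balance=112387
5 | pay 35763 | balance=79467
6 | pay 33839 | balance=47638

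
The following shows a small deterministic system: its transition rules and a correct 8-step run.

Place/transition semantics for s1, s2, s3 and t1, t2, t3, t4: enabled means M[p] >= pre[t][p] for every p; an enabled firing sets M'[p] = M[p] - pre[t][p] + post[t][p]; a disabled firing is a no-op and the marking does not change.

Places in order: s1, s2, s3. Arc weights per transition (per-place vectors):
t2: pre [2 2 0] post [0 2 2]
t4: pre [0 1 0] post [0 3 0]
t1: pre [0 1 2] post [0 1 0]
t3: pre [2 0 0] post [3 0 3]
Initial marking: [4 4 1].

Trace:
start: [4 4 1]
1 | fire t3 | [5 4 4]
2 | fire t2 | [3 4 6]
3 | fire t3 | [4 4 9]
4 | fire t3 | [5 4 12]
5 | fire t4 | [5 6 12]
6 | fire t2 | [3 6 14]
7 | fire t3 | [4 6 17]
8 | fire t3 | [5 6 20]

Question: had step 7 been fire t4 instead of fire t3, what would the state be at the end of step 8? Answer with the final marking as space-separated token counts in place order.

4 8 17

(re-executing from step 7 with the substitution; state before step 7: [3 6 14])
7 | fire t4 | [3 8 14]
8 | fire t3 | [4 8 17]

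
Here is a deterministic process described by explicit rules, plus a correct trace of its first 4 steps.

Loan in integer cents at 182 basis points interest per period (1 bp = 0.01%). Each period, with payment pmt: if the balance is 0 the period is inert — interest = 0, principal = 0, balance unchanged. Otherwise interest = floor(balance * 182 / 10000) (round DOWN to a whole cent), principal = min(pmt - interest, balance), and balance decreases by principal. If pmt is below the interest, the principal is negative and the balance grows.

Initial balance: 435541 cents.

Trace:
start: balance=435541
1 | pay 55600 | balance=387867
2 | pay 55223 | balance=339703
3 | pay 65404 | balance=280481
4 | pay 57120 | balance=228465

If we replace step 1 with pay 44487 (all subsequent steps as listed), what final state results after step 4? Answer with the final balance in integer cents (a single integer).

(re-executing from step 1 with the substitution; state before step 1: balance=435541)
1 | pay 44487 | balance=398980
2 | pay 55223 | balance=351018
3 | pay 65404 | balance=292002
4 | pay 57120 | balance=240196

240196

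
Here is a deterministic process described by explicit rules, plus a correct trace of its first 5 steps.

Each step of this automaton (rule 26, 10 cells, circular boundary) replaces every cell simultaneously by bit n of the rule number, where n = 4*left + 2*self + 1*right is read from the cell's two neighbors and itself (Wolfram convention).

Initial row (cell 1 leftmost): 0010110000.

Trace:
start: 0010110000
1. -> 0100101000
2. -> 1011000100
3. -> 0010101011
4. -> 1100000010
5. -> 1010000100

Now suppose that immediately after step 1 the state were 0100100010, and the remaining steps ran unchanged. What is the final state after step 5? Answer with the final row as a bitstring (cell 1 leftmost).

1000100100

state after step 1 := 0100100010
2. -> 1011010101
3. -> 0010000001
4. -> 1101000010
5. -> 1000100100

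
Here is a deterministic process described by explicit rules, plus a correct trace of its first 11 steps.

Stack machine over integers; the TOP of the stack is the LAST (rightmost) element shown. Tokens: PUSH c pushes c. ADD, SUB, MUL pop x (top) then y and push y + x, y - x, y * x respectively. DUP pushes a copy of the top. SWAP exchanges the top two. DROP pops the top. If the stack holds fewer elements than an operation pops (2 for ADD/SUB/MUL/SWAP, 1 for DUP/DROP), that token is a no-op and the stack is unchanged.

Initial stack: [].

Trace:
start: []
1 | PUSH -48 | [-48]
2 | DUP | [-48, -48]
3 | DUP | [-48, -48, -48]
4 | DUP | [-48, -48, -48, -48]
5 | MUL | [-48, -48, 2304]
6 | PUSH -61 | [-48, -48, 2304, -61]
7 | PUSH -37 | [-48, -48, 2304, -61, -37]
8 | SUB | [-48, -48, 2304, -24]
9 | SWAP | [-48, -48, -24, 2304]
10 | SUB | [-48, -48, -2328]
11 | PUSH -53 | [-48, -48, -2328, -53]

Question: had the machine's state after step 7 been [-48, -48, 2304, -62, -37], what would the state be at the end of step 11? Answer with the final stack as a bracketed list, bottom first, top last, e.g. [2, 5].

state after step 7 := [-48, -48, 2304, -62, -37]
8 | SUB | [-48, -48, 2304, -25]
9 | SWAP | [-48, -48, -25, 2304]
10 | SUB | [-48, -48, -2329]
11 | PUSH -53 | [-48, -48, -2329, -53]

[-48, -48, -2329, -53]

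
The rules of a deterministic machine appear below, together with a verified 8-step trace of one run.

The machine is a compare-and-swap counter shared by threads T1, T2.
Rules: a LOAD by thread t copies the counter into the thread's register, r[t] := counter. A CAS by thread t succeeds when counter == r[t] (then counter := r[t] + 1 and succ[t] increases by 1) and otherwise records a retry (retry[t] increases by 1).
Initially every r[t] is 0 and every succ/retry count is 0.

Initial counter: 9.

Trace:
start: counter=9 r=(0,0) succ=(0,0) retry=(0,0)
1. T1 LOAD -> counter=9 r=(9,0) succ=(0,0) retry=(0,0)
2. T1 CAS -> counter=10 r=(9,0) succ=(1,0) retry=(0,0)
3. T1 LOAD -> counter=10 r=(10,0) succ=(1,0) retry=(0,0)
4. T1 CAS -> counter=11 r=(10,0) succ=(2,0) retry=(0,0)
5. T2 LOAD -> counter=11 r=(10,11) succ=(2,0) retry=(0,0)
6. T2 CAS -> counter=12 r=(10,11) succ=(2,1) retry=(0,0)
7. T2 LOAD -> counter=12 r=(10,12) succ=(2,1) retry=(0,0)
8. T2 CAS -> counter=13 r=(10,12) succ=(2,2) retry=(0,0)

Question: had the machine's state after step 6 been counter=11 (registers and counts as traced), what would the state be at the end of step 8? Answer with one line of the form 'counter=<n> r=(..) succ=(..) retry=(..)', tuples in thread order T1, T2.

counter=12 r=(10,11) succ=(2,2) retry=(0,0)

state after step 6 := counter=11 r=(10,11) succ=(2,1) retry=(0,0)
7. T2 LOAD -> counter=11 r=(10,11) succ=(2,1) retry=(0,0)
8. T2 CAS -> counter=12 r=(10,11) succ=(2,2) retry=(0,0)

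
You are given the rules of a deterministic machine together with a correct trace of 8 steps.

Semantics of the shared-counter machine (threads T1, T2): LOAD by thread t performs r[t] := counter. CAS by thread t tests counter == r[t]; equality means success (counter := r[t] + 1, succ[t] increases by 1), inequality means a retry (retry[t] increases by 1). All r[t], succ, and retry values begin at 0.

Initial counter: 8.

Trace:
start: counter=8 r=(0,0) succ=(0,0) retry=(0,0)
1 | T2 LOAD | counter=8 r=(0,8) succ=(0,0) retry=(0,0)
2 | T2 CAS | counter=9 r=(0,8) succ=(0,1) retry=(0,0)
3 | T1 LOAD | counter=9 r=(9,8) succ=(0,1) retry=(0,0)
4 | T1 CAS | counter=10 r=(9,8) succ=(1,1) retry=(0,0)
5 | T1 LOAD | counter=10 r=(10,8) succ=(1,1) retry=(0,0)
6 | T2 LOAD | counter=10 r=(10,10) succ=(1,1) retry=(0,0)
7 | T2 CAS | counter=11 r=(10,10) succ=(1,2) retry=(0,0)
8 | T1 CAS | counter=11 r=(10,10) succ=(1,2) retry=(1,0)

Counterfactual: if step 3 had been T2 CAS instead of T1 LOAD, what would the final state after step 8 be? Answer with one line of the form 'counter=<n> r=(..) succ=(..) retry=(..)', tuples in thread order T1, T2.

(re-executing from step 3 with the substitution; state before step 3: counter=9 r=(0,8) succ=(0,1) retry=(0,0))
3 | T2 CAS | counter=9 r=(0,8) succ=(0,1) retry=(0,1)
4 | T1 CAS | counter=9 r=(0,8) succ=(0,1) retry=(1,1)
5 | T1 LOAD | counter=9 r=(9,8) succ=(0,1) retry=(1,1)
6 | T2 LOAD | counter=9 r=(9,9) succ=(0,1) retry=(1,1)
7 | T2 CAS | counter=10 r=(9,9) succ=(0,2) retry=(1,1)
8 | T1 CAS | counter=10 r=(9,9) succ=(0,2) retry=(2,1)

counter=10 r=(9,9) succ=(0,2) retry=(2,1)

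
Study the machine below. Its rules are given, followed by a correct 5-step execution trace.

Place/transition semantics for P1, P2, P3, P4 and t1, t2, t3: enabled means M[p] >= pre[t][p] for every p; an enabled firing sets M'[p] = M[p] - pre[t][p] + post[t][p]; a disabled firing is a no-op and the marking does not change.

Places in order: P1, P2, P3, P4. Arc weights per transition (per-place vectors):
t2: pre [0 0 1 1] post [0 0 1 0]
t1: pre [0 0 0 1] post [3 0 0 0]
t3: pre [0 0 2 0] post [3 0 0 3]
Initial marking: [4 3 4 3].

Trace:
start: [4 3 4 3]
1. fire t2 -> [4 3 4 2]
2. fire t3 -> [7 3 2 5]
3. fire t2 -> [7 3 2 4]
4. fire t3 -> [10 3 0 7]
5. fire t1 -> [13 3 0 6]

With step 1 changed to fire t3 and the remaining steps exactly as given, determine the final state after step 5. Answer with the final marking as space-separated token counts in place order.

13 3 0 8

(re-executing from step 1 with the substitution; state before step 1: [4 3 4 3])
1. fire t3 -> [7 3 2 6]
2. fire t3 -> [10 3 0 9]
3. fire t2 -> [10 3 0 9]
4. fire t3 -> [10 3 0 9]
5. fire t1 -> [13 3 0 8]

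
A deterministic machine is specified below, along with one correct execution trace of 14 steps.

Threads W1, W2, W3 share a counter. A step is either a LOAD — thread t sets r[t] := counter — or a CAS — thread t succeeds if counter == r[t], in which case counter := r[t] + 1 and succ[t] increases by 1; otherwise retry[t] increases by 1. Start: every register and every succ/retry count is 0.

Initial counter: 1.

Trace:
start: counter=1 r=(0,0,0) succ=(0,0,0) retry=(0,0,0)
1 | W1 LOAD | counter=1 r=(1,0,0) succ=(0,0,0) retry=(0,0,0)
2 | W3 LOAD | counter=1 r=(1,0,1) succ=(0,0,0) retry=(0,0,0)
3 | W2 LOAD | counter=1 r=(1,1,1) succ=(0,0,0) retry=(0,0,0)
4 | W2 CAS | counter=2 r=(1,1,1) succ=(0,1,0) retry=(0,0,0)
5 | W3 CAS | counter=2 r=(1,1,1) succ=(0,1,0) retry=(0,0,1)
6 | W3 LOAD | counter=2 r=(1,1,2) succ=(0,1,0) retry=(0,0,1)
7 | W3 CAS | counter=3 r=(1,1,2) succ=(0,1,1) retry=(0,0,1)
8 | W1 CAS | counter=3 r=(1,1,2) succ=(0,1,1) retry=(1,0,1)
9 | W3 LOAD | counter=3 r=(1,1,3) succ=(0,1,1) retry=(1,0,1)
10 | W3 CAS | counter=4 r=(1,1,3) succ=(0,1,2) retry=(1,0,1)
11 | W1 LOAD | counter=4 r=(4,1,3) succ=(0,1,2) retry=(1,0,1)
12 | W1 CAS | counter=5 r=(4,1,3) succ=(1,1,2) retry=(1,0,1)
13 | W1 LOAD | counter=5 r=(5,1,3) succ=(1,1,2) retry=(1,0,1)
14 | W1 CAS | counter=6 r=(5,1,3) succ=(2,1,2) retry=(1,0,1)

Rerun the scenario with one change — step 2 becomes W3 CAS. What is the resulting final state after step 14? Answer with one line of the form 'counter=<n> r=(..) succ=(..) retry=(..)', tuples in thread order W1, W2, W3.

(re-executing from step 2 with the substitution; state before step 2: counter=1 r=(1,0,0) succ=(0,0,0) retry=(0,0,0))
2 | W3 CAS | counter=1 r=(1,0,0) succ=(0,0,0) retry=(0,0,1)
3 | W2 LOAD | counter=1 r=(1,1,0) succ=(0,0,0) retry=(0,0,1)
4 | W2 CAS | counter=2 r=(1,1,0) succ=(0,1,0) retry=(0,0,1)
5 | W3 CAS | counter=2 r=(1,1,0) succ=(0,1,0) retry=(0,0,2)
6 | W3 LOAD | counter=2 r=(1,1,2) succ=(0,1,0) retry=(0,0,2)
7 | W3 CAS | counter=3 r=(1,1,2) succ=(0,1,1) retry=(0,0,2)
8 | W1 CAS | counter=3 r=(1,1,2) succ=(0,1,1) retry=(1,0,2)
9 | W3 LOAD | counter=3 r=(1,1,3) succ=(0,1,1) retry=(1,0,2)
10 | W3 CAS | counter=4 r=(1,1,3) succ=(0,1,2) retry=(1,0,2)
11 | W1 LOAD | counter=4 r=(4,1,3) succ=(0,1,2) retry=(1,0,2)
12 | W1 CAS | counter=5 r=(4,1,3) succ=(1,1,2) retry=(1,0,2)
13 | W1 LOAD | counter=5 r=(5,1,3) succ=(1,1,2) retry=(1,0,2)
14 | W1 CAS | counter=6 r=(5,1,3) succ=(2,1,2) retry=(1,0,2)

counter=6 r=(5,1,3) succ=(2,1,2) retry=(1,0,2)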